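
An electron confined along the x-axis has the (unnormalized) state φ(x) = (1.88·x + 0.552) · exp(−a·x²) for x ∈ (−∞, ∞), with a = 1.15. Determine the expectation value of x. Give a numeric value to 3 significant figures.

⟨x⟩ = ∫ x·|φ|² dx / ∫|φ|² dx (integrals over the domain).
Expand each integrand as polynomial × e^(−2ax²) and use ∫x^(2j)·e^(−2ax²) dx = (2j−1)!!/(4a)^j · √(π/(2a)), odd powers → 0; here √(π/(2a)) = 1.1687.
State is unnormalized: ∫|φ|² dx = 1.2541, and ∫φ*·x·φ dx = 0.52733, so ⟨x⟩ = 0.52733 / 1.2541.
⟨x⟩ = 0.42048.

0.420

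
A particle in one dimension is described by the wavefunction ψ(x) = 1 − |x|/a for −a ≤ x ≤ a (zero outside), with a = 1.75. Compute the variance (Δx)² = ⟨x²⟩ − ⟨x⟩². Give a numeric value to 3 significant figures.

Compute ⟨x⟩ and ⟨x²⟩ separately, then (Δx)² = ⟨x²⟩ − ⟨x⟩².
ψ is even, so ∫ over [−a, a] = 2∫₀ᵃ with ψ = 1 − x/a there: ∫₀ᵃ (1 − x/a)² dx = a/3, ∫₀ᵃ x²(1 − x/a)² dx = a³/30, ∫₀ᵃ x⁴(1 − x/a)² dx = a⁵/105.
Normalization: ∫|ψ|² dx = 1.1667.
⟨x⟩ = 0.0000 and ⟨x²⟩ = 0.30625.
(Δx)² = 0.30625 − (0.0000)² = 0.30625.

0.306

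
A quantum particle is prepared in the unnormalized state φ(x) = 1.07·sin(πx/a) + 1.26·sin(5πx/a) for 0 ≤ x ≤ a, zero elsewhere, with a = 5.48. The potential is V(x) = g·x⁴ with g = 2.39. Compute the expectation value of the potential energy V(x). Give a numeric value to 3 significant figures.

377.

⟨V⟩ = ∫ V(x)·|φ|² dx / ∫|φ|² dx.
On 0 ≤ x ≤ a (j ≠ l): ∫sin²(jπx/a) dx = a/2, ∫sin(jπx/a)·sin(lπx/a) dx = 0; diagonal moments ∫x·sin²(jπx/a) dx = a²/4, ∫x²·sin²(jπx/a) dx = a³·(1/6 − 1/(4j²π²)); cross terms ∫x·sin(jπx/a)·sin(lπx/a) dx = 0 for j + l even and −4jla²/(π²(j² − l²)²) for j + l odd, ∫x²·sin(jπx/a)·sin(lπx/a) dx = (−1)^(j+l)·4jla³/(π²(j² − l²)²); higher powers the same way via product-to-sum and parts.
State is unnormalized: ∫|φ|² dx = 7.4871, and ∫φ*·V(x)·φ dx = 2820.5, so ⟨V⟩ = 2820.5 / 7.4871.
⟨V⟩ = 376.72.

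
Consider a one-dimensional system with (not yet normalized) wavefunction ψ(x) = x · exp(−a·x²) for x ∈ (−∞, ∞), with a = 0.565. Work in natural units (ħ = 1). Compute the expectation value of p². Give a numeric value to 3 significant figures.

p² ψ = −ħ² d²ψ/dx²; ⟨p²⟩ = −ħ² ∫ ψ*·ψ'' dx / ∫|ψ|² dx.
Expand each integrand as polynomial × e^(−2ax²) and use ∫x^(2j)·e^(−2ax²) dx = (2j−1)!!/(4a)^j · √(π/(2a)), odd powers → 0; here √(π/(2a)) = 1.6674. Differentiate with the product rule, d/dx e^(−ax²) = −2ax·e^(−ax²).
State is unnormalized: ∫|ψ|² dx = 0.73778, and ∫ψ*·(−ħ² ψ'') dx = 1.2505, so ⟨p²⟩ = 1.2505 / 0.73778.
⟨p²⟩ = 1.6950.

1.70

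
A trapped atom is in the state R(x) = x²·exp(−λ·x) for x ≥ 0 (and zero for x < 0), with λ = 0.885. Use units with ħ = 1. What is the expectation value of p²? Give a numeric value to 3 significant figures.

0.261

p² R = −ħ² d²R/dx²; ⟨p²⟩ = −ħ² ∫ R*·R'' dx / ∫|R|² dx.
Differentiate x²·exp(−λ·x) with the product rule; every integrand then reduces to terms xʲ·e^(−2λx) on [0, ∞), with ∫₀^∞ xʲ·e^(−2λx) dx = j!/(2λ)^(j+1).
State is unnormalized: ∫|R|² dx = 1.3815, and ∫R*·(−ħ² R'') dx = 0.36067, so ⟨p²⟩ = 0.36067 / 1.3815.
⟨p²⟩ = 0.26108.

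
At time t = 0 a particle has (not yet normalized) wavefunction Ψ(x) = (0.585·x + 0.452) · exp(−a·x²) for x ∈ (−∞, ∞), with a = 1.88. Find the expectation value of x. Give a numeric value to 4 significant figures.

0.2815

⟨x⟩ = ∫ x·|Ψ|² dx / ∫|Ψ|² dx (integrals over the domain).
Expand each integrand as polynomial × e^(−2ax²) and use ∫x^(2j)·e^(−2ax²) dx = (2j−1)!!/(4a)^j · √(π/(2a)), odd powers → 0; here √(π/(2a)) = 0.91407.
State is unnormalized: ∫|Ψ|² dx = 0.22835, and ∫Ψ*·x·Ψ dx = 0.064282, so ⟨x⟩ = 0.064282 / 0.22835.
⟨x⟩ = 0.28151.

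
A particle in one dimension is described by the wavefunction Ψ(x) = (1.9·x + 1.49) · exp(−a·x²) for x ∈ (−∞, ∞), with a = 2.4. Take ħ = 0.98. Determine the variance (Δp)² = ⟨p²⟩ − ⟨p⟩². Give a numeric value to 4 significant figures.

2.973

Compute ⟨p⟩ and ⟨p²⟩ separately; (Δp)² = ⟨p²⟩ − ⟨p⟩².
Expand each integrand as polynomial × e^(−2ax²) and use ∫x^(2j)·e^(−2ax²) dx = (2j−1)!!/(4a)^j · √(π/(2a)), odd powers → 0; here √(π/(2a)) = 0.80901. Differentiate with the product rule, d/dx e^(−ax²) = −2ax·e^(−ax²).
Normalization: ∫|Ψ|² dx = 2.1003.
⟨p⟩ = 0.0000 and ⟨p²⟩ = 2.9727.
(Δp)² = 2.9727 − (0.0000)² = 2.9727.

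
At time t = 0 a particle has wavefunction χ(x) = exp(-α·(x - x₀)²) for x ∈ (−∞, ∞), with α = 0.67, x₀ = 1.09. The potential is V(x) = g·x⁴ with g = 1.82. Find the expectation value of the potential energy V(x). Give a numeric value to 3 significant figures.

8.17

⟨V⟩ = ∫ V(x)·|χ|² dx / ∫|χ|² dx.
Gaussian moments (u = x − x₀): ∫u^(2j)·e^(−2αu²) du = (2j−1)!!/(4α)^j · √(π/(2α)), odd powers integrate to 0; here √(π/(2α)) = 1.5312.
State is unnormalized: ∫|χ|² dx = 1.5312, and ∫χ*·V(x)·χ dx = 12.510, so ⟨V⟩ = 12.510 / 1.5312.
⟨V⟩ = 8.1703.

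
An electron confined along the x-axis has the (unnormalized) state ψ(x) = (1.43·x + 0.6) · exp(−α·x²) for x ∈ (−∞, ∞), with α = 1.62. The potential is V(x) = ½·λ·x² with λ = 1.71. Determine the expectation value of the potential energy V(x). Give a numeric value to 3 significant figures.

0.255

⟨V⟩ = ∫ V(x)·|ψ|² dx / ∫|ψ|² dx.
Expand each integrand as polynomial × e^(−2αx²) and use ∫x^(2j)·e^(−2αx²) dx = (2j−1)!!/(4α)^j · √(π/(2α)), odd powers → 0; here √(π/(2α)) = 0.98470.
State is unnormalized: ∫|ψ|² dx = 0.66523, and ∫ψ*·V(x)·ψ dx = 0.16978, so ⟨V⟩ = 0.16978 / 0.66523.
⟨V⟩ = 0.25521.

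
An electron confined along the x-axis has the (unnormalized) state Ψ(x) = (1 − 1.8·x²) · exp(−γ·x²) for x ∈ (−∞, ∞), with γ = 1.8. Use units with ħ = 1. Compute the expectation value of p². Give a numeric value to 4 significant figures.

5.073

p² Ψ = −ħ² d²Ψ/dx²; ⟨p²⟩ = −ħ² ∫ Ψ*·Ψ'' dx / ∫|Ψ|² dx.
Expand each integrand as polynomial × e^(−2γx²) and use ∫x^(2j)·e^(−2γx²) dx = (2j−1)!!/(4γ)^j · √(π/(2γ)), odd powers → 0; here √(π/(2γ)) = 0.93417. Differentiate with the product rule, d/dx e^(−γx²) = −2γx·e^(−γx²).
State is unnormalized: ∫|Ψ|² dx = 0.64224, and ∫Ψ*·(−ħ² Ψ'') dx = 3.2579, so ⟨p²⟩ = 3.2579 / 0.64224.
⟨p²⟩ = 5.0727.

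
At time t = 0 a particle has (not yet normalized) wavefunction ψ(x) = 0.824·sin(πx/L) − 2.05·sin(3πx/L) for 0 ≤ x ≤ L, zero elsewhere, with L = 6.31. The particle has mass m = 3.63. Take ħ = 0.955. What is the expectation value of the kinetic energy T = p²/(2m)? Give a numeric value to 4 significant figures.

T = −(ħ²/2m) d²/dx², so ⟨T⟩ = −(ħ²/2m) ∫ ψ*·ψ'' dx / ∫|ψ|² dx; with m = 3.63.
d²/dx² sin(jπx/L) = −(jπ/L)²·sin(jπx/L); on 0 ≤ x ≤ L, ∫sin²(jπx/L) dx = L/2 and ∫sin(jπx/L)·sin(lπx/L) dx = 0 for j ≠ l, so only diagonal terms survive in ∫|ψ|² and ∫ψ·ψ″; ∫ψ·ψ′ dx = [ψ²/2] between the walls = 0.
State is unnormalized: ∫|ψ|² dx = 15.401, and ∫ψ*·(−ħ²/2m · ψ'') dx = 3.7826, so ⟨T⟩ = 3.7826 / 15.401.
⟨T⟩ = 0.24561.

0.2456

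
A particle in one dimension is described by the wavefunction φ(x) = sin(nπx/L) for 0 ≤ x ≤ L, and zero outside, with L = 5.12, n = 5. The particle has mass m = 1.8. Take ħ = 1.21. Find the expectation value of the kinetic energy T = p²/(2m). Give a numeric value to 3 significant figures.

T = −(ħ²/2m) d²/dx², so ⟨T⟩ = −(ħ²/2m) ∫ φ*·φ'' dx / ∫|φ|² dx; with m = 1.8.
d/dx sin(nπx/L) = (nπ/L)·cos(nπx/L) and d²/dx² sin(nπx/L) = −(nπ/L)²·sin(nπx/L); on 0 ≤ x ≤ L, ∫sin²(nπx/L) dx = L/2 and ∫sin(nπx/L)·cos(nπx/L) dx = 0.
State is unnormalized: ∫|φ|² dx = 2.5600, and ∫φ*·(−ħ²/2m · φ'') dx = 9.7996, so ⟨T⟩ = 9.7996 / 2.5600.
⟨T⟩ = 3.8280.

3.83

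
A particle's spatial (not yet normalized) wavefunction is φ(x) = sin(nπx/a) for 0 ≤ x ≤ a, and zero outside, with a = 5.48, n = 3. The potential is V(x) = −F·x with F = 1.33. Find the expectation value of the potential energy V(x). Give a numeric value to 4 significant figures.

⟨V⟩ = ∫ V(x)·|φ|² dx / ∫|φ|² dx.
With sin²θ = (1 − cos2θ)/2 on 0 ≤ x ≤ a: ∫sin²(nπx/a) dx = a/2, ∫x·sin²(nπx/a) dx = a²/4, ∫x²·sin²(nπx/a) dx = a³·(1/6 − 1/(4n²π²)); higher powers xᵏ the same way, integrating xᵏ·cos(2nπx/a) by parts.
State is unnormalized: ∫|φ|² dx = 2.7400, and ∫φ*·V(x)·φ dx = -9.9851, so ⟨V⟩ = -9.9851 / 2.7400.
⟨V⟩ = -3.6442.

-3.644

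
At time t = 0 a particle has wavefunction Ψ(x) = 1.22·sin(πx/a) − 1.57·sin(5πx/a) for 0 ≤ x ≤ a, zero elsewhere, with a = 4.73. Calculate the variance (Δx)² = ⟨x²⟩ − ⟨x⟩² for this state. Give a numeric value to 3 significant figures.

Compute ⟨x⟩ and ⟨x²⟩ separately, then (Δx)² = ⟨x²⟩ − ⟨x⟩².
On 0 ≤ x ≤ a (j ≠ l): ∫sin²(jπx/a) dx = a/2, ∫sin(jπx/a)·sin(lπx/a) dx = 0; diagonal moments ∫x·sin²(jπx/a) dx = a²/4, ∫x²·sin²(jπx/a) dx = a³·(1/6 − 1/(4j²π²)); cross terms ∫x·sin(jπx/a)·sin(lπx/a) dx = 0 for j + l even and −4jla²/(π²(j² − l²)²) for j + l odd, ∫x²·sin(jπx/a)·sin(lπx/a) dx = (−1)^(j+l)·4jla³/(π²(j² − l²)²); higher powers the same way via product-to-sum and parts.
Normalization: ∫|Ψ|² dx = 9.3496.
⟨x⟩ = 2.3650 and ⟨x²⟩ = 6.8501.
(Δx)² = 6.8501 − (2.3650)² = 1.2569.

1.26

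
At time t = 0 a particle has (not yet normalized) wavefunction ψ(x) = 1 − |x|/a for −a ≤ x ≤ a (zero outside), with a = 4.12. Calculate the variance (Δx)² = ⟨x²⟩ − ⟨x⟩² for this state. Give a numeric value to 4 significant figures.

1.697

Compute ⟨x⟩ and ⟨x²⟩ separately, then (Δx)² = ⟨x²⟩ − ⟨x⟩².
ψ is even, so ∫ over [−a, a] = 2∫₀ᵃ with ψ = 1 − x/a there: ∫₀ᵃ (1 − x/a)² dx = a/3, ∫₀ᵃ x²(1 − x/a)² dx = a³/30, ∫₀ᵃ x⁴(1 − x/a)² dx = a⁵/105.
Normalization: ∫|ψ|² dx = 2.7467.
⟨x⟩ = 0.0000 and ⟨x²⟩ = 1.6974.
(Δx)² = 1.6974 − (0.0000)² = 1.6974.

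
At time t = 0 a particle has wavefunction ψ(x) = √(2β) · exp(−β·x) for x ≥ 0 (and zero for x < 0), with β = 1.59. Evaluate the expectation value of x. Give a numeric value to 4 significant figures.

⟨x⟩ = ∫ x·|ψ|² dx (integrals over the domain).
Every integrand reduces to terms xʲ·e^(−2βx) on [0, ∞); use ∫₀^∞ xʲ·e^(−2βx) dx = j!/(2β)^(j+1).
⟨x⟩ = 0.31447.

0.3145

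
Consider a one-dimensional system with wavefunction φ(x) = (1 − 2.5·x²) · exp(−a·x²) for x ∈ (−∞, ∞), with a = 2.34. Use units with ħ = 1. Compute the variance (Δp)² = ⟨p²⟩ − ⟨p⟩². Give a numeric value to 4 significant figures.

Compute ⟨p⟩ and ⟨p²⟩ separately; (Δp)² = ⟨p²⟩ − ⟨p⟩².
Expand each integrand as polynomial × e^(−2ax²) and use ∫x^(2j)·e^(−2ax²) dx = (2j−1)!!/(4a)^j · √(π/(2a)), odd powers → 0; here √(π/(2a)) = 0.81932. Differentiate with the product rule, d/dx e^(−ax²) = −2ax·e^(−ax²).
Normalization: ∫|φ|² dx = 0.55700.
⟨p⟩ = 0.0000 and ⟨p²⟩ = 6.9996.
(Δp)² = 6.9996 − (0.0000)² = 6.9996.

7.000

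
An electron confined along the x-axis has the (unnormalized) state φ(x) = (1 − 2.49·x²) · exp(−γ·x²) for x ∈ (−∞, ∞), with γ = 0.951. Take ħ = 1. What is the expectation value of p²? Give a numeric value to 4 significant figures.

p² φ = −ħ² d²φ/dx²; ⟨p²⟩ = −ħ² ∫ φ*·φ'' dx / ∫|φ|² dx.
Expand each integrand as polynomial × e^(−2γx²) and use ∫x^(2j)·e^(−2γx²) dx = (2j−1)!!/(4γ)^j · √(π/(2γ)), odd powers → 0; here √(π/(2γ)) = 1.2852. Differentiate with the product rule, d/dx e^(−γx²) = −2γx·e^(−γx²).
State is unnormalized: ∫|φ|² dx = 1.2547, and ∫φ*·(−ħ² φ'') dx = 6.4881, so ⟨p²⟩ = 6.4881 / 1.2547.
⟨p²⟩ = 5.1711.

5.171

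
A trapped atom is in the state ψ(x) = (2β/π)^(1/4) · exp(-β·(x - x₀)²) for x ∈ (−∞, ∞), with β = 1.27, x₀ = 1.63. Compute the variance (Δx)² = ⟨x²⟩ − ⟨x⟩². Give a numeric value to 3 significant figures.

0.197

Compute ⟨x⟩ and ⟨x²⟩ separately, then (Δx)² = ⟨x²⟩ − ⟨x⟩².
Gaussian moments (u = x − x₀): ∫u^(2j)·e^(−2βu²) du = (2j−1)!!/(4β)^j · √(π/(2β)), odd powers integrate to 0; here √(π/(2β)) = 1.1121.
⟨x⟩ = 1.6300 and ⟨x²⟩ = 2.8538.
(Δx)² = 2.8538 − (1.6300)² = 0.19685.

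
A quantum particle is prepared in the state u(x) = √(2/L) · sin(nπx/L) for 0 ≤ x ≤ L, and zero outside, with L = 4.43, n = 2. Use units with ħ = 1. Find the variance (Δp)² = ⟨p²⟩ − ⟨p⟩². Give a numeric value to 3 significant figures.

Compute ⟨p⟩ and ⟨p²⟩ separately; (Δp)² = ⟨p²⟩ − ⟨p⟩².
d/dx sin(nπx/L) = (nπ/L)·cos(nπx/L) and d²/dx² sin(nπx/L) = −(nπ/L)²·sin(nπx/L); on 0 ≤ x ≤ L, ∫sin²(nπx/L) dx = L/2 and ∫sin(nπx/L)·cos(nπx/L) dx = 0.
⟨p⟩ = 0.0000 and ⟨p²⟩ = 2.0116.
(Δp)² = 2.0116 − (0.0000)² = 2.0116.

2.01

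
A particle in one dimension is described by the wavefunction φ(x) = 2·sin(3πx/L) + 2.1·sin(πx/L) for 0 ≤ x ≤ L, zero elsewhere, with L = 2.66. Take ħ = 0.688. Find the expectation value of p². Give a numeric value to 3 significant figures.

p² φ = −ħ² d²φ/dx²; ⟨p²⟩ = −ħ² ∫ φ*·φ'' dx / ∫|φ|² dx.
d²/dx² sin(jπx/L) = −(jπ/L)²·sin(jπx/L); on 0 ≤ x ≤ L, ∫sin²(jπx/L) dx = L/2 and ∫sin(jπx/L)·sin(lπx/L) dx = 0 for j ≠ l, so only diagonal terms survive in ∫|φ|² and ∫φ·φ″; ∫φ·φ′ dx = [φ²/2] between the walls = 0.
State is unnormalized: ∫|φ|² dx = 11.185, and ∫φ*·(−ħ² φ'') dx = 35.486, so ⟨p²⟩ = 35.486 / 11.185.
⟨p²⟩ = 3.1725.

3.17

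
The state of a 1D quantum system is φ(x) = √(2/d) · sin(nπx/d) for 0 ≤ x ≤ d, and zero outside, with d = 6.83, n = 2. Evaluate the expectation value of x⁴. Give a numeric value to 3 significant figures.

382.

⟨x⁴⟩ = ∫ x⁴·|φ|² dx (integrals over the domain).
With sin²θ = (1 − cos2θ)/2 on 0 ≤ x ≤ d: ∫sin²(nπx/d) dx = d/2, ∫x·sin²(nπx/d) dx = d²/4, ∫x²·sin²(nπx/d) dx = d³·(1/6 − 1/(4n²π²)); higher powers xᵏ the same way, integrating xᵏ·cos(2nπx/d) by parts.
⟨x⁴⟩ = 382.20.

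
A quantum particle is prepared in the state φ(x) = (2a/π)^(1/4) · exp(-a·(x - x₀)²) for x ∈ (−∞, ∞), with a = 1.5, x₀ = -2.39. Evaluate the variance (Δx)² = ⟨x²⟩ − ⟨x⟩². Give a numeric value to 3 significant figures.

Compute ⟨x⟩ and ⟨x²⟩ separately, then (Δx)² = ⟨x²⟩ − ⟨x⟩².
Gaussian moments (u = x − x₀): ∫u^(2j)·e^(−2au²) du = (2j−1)!!/(4a)^j · √(π/(2a)), odd powers integrate to 0; here √(π/(2a)) = 1.0233.
⟨x⟩ = -2.3900 and ⟨x²⟩ = 5.8788.
(Δx)² = 5.8788 − (-2.3900)² = 0.16667.

0.167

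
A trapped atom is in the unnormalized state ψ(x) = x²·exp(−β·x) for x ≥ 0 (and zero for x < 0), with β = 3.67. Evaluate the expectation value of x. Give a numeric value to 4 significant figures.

0.6812

⟨x⟩ = ∫ x·|ψ|² dx / ∫|ψ|² dx (integrals over the domain).
Every integrand reduces to terms xʲ·e^(−2βx) on [0, ∞); use ∫₀^∞ xʲ·e^(−2βx) dx = j!/(2β)^(j+1).
State is unnormalized: ∫|ψ|² dx = 0.0011265, and ∫ψ*·x·ψ dx = 0.00076737, so ⟨x⟩ = 0.00076737 / 0.0011265.
⟨x⟩ = 0.68120.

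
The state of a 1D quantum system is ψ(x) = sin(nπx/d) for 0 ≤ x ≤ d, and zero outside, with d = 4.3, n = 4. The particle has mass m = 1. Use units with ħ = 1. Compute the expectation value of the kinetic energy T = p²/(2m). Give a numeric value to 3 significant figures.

T = −(ħ²/2m) d²/dx², so ⟨T⟩ = −(ħ²/2m) ∫ ψ*·ψ'' dx / ∫|ψ|² dx; with m = 1.
d/dx sin(nπx/d) = (nπ/d)·cos(nπx/d) and d²/dx² sin(nπx/d) = −(nπ/d)²·sin(nπx/d); on 0 ≤ x ≤ d, ∫sin²(nπx/d) dx = d/2 and ∫sin(nπx/d)·cos(nπx/d) dx = 0.
State is unnormalized: ∫|ψ|² dx = 2.1500, and ∫ψ*·(−ħ²/2m · ψ'') dx = 9.1810, so ⟨T⟩ = 9.1810 / 2.1500.
⟨T⟩ = 4.2702.

4.27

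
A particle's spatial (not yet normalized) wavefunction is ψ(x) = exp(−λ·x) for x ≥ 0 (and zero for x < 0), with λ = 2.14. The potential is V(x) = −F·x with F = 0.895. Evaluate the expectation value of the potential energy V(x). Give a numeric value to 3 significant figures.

⟨V⟩ = ∫ V(x)·|ψ|² dx / ∫|ψ|² dx.
Every integrand reduces to terms xʲ·e^(−2λx) on [0, ∞); use ∫₀^∞ xʲ·e^(−2λx) dx = j!/(2λ)^(j+1).
State is unnormalized: ∫|ψ|² dx = 0.23364, and ∫ψ*·V(x)·ψ dx = -0.048858, so ⟨V⟩ = -0.048858 / 0.23364.
⟨V⟩ = -0.20911.

-0.209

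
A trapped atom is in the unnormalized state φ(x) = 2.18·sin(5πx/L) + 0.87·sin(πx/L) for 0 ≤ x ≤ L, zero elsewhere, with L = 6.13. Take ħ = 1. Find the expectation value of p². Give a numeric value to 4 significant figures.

p² φ = −ħ² d²φ/dx²; ⟨p²⟩ = −ħ² ∫ φ*·φ'' dx / ∫|φ|² dx.
d²/dx² sin(jπx/L) = −(jπ/L)²·sin(jπx/L); on 0 ≤ x ≤ L, ∫sin²(jπx/L) dx = L/2 and ∫sin(jπx/L)·sin(lπx/L) dx = 0 for j ≠ l, so only diagonal terms survive in ∫|φ|² and ∫φ·φ″; ∫φ·φ′ dx = [φ²/2] between the walls = 0.
State is unnormalized: ∫|φ|² dx = 16.886, and ∫φ*·(−ħ² φ'') dx = 96.254, so ⟨p²⟩ = 96.254 / 16.886.
⟨p²⟩ = 5.7002.

5.700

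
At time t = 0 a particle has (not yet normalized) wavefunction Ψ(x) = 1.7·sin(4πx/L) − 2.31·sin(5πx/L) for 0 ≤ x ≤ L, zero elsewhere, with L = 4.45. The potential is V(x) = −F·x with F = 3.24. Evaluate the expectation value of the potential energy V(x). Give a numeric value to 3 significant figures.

-9.96

⟨V⟩ = ∫ V(x)·|Ψ|² dx / ∫|Ψ|² dx.
On 0 ≤ x ≤ L (j ≠ l): ∫sin²(jπx/L) dx = L/2, ∫sin(jπx/L)·sin(lπx/L) dx = 0; diagonal moments ∫x·sin²(jπx/L) dx = L²/4, ∫x²·sin²(jπx/L) dx = L³·(1/6 − 1/(4j²π²)); cross terms ∫x·sin(jπx/L)·sin(lπx/L) dx = 0 for j + l even and −4jlL²/(π²(j² − l²)²) for j + l odd, ∫x²·sin(jπx/L)·sin(lπx/L) dx = (−1)^(j+l)·4jlL³/(π²(j² − l²)²); higher powers the same way via product-to-sum and parts.
State is unnormalized: ∫|Ψ|² dx = 18.303, and ∫Ψ*·V(x)·Ψ dx = -182.37, so ⟨V⟩ = -182.37 / 18.303.
⟨V⟩ = -9.9641.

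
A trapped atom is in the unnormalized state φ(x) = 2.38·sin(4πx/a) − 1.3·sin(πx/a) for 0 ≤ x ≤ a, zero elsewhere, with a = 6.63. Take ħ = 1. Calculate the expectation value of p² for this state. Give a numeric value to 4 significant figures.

2.819

p² φ = −ħ² d²φ/dx²; ⟨p²⟩ = −ħ² ∫ φ*·φ'' dx / ∫|φ|² dx.
d²/dx² sin(jπx/a) = −(jπ/a)²·sin(jπx/a); on 0 ≤ x ≤ a, ∫sin²(jπx/a) dx = a/2 and ∫sin(jπx/a)·sin(lπx/a) dx = 0 for j ≠ l, so only diagonal terms survive in ∫|φ|² and ∫φ·φ″; ∫φ·φ′ dx = [φ²/2] between the walls = 0.
State is unnormalized: ∫|φ|² dx = 24.380, and ∫φ*·(−ħ² φ'') dx = 68.715, so ⟨p²⟩ = 68.715 / 24.380.
⟨p²⟩ = 2.8185.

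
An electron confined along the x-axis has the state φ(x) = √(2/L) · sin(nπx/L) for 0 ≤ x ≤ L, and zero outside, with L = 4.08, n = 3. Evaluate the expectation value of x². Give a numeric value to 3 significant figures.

5.46

⟨x²⟩ = ∫ x²·|φ|² dx (integrals over the domain).
With sin²θ = (1 − cos2θ)/2 on 0 ≤ x ≤ L: ∫sin²(nπx/L) dx = L/2, ∫x·sin²(nπx/L) dx = L²/4, ∫x²·sin²(nπx/L) dx = L³·(1/6 − 1/(4n²π²)); higher powers xᵏ the same way, integrating xᵏ·cos(2nπx/L) by parts.
⟨x²⟩ = 5.4551.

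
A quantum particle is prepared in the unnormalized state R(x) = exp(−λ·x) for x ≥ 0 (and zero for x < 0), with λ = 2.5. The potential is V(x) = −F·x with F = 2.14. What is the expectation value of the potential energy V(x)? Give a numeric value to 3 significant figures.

⟨V⟩ = ∫ V(x)·|R|² dx / ∫|R|² dx.
Every integrand reduces to terms xʲ·e^(−2λx) on [0, ∞); use ∫₀^∞ xʲ·e^(−2λx) dx = j!/(2λ)^(j+1).
State is unnormalized: ∫|R|² dx = 0.20000, and ∫R*·V(x)·R dx = -0.085600, so ⟨V⟩ = -0.085600 / 0.20000.
⟨V⟩ = -0.42800.

-0.428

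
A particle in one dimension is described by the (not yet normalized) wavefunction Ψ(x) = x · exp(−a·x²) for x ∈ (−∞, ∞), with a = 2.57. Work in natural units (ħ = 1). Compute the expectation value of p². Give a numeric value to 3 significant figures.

7.71

p² Ψ = −ħ² d²Ψ/dx²; ⟨p²⟩ = −ħ² ∫ Ψ*·Ψ'' dx / ∫|Ψ|² dx.
Expand each integrand as polynomial × e^(−2ax²) and use ∫x^(2j)·e^(−2ax²) dx = (2j−1)!!/(4a)^j · √(π/(2a)), odd powers → 0; here √(π/(2a)) = 0.78180. Differentiate with the product rule, d/dx e^(−ax²) = −2ax·e^(−ax²).
State is unnormalized: ∫|Ψ|² dx = 0.076050, and ∫Ψ*·(−ħ² Ψ'') dx = 0.58635, so ⟨p²⟩ = 0.58635 / 0.076050.
⟨p²⟩ = 7.7100.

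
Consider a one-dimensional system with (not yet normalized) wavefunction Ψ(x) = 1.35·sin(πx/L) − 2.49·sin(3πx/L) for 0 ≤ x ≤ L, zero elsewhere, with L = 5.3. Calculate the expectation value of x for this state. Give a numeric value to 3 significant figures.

⟨x⟩ = ∫ x·|Ψ|² dx / ∫|Ψ|² dx (integrals over the domain).
On 0 ≤ x ≤ L (j ≠ l): ∫sin²(jπx/L) dx = L/2, ∫sin(jπx/L)·sin(lπx/L) dx = 0; diagonal moments ∫x·sin²(jπx/L) dx = L²/4, ∫x²·sin²(jπx/L) dx = L³·(1/6 − 1/(4j²π²)); cross terms ∫x·sin(jπx/L)·sin(lπx/L) dx = 0 for j + l even and −4jlL²/(π²(j² − l²)²) for j + l odd, ∫x²·sin(jπx/L)·sin(lπx/L) dx = (−1)^(j+l)·4jlL³/(π²(j² − l²)²); higher powers the same way via product-to-sum and parts.
State is unnormalized: ∫|Ψ|² dx = 21.260, and ∫Ψ*·x·Ψ dx = 56.339, so ⟨x⟩ = 56.339 / 21.260.
⟨x⟩ = 2.6500.

2.65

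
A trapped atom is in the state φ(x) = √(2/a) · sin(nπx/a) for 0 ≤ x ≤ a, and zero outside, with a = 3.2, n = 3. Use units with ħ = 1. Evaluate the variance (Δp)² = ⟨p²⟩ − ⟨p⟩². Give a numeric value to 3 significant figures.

Compute ⟨p⟩ and ⟨p²⟩ separately; (Δp)² = ⟨p²⟩ − ⟨p⟩².
d/dx sin(nπx/a) = (nπ/a)·cos(nπx/a) and d²/dx² sin(nπx/a) = −(nπ/a)²·sin(nπx/a); on 0 ≤ x ≤ a, ∫sin²(nπx/a) dx = a/2 and ∫sin(nπx/a)·cos(nπx/a) dx = 0.
⟨p⟩ = 0.0000 and ⟨p²⟩ = 8.6745.
(Δp)² = 8.6745 − (0.0000)² = 8.6745.

8.67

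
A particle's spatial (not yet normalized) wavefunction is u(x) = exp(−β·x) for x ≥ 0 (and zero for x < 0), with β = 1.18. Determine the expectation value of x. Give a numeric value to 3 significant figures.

⟨x⟩ = ∫ x·|u|² dx / ∫|u|² dx (integrals over the domain).
Every integrand reduces to terms xʲ·e^(−2βx) on [0, ∞); use ∫₀^∞ xʲ·e^(−2βx) dx = j!/(2β)^(j+1).
State is unnormalized: ∫|u|² dx = 0.42373, and ∫u*·x·u dx = 0.17955, so ⟨x⟩ = 0.17955 / 0.42373.
⟨x⟩ = 0.42373.

0.424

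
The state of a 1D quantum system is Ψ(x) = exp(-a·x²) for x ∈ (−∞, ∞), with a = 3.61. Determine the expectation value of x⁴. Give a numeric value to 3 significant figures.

0.0144

⟨x⁴⟩ = ∫ x⁴·|Ψ|² dx / ∫|Ψ|² dx (integrals over the domain).
Gaussian moments: ∫x^(2j)·e^(−2ax²) dx = (2j−1)!!/(4a)^j · √(π/(2a)), odd powers integrate to 0; here √(π/(2a)) = 0.65964.
State is unnormalized: ∫|Ψ|² dx = 0.65964, and ∫Ψ*·x⁴·Ψ dx = 0.0094906, so ⟨x⁴⟩ = 0.0094906 / 0.65964.
⟨x⁴⟩ = 0.014388.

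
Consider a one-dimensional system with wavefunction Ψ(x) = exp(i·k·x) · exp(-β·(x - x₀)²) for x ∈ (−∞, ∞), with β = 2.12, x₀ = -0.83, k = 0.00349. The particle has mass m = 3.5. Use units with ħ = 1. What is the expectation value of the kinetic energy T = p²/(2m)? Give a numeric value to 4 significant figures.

T = −(ħ²/2m) d²/dx², so ⟨T⟩ = −(ħ²/2m) ∫ Ψ*·Ψ'' dx / ∫|Ψ|² dx; with m = 3.5.
Gaussian moments (u = x − x₀): ∫u^(2j)·e^(−2βu²) du = (2j−1)!!/(4β)^j · √(π/(2β)), odd powers integrate to 0; here √(π/(2β)) = 0.86078. Derivatives: Ψ′ = (ik − 2βu)·Ψ, Ψ″ = ((ik − 2βu)² − 2β)·Ψ; the odd-in-u pieces drop out.
State is unnormalized: ∫|Ψ|² dx = 0.86078, and ∫Ψ*·(−ħ²/2m · Ψ'') dx = 0.26069, so ⟨T⟩ = 0.26069 / 0.86078.
⟨T⟩ = 0.30286.

0.3029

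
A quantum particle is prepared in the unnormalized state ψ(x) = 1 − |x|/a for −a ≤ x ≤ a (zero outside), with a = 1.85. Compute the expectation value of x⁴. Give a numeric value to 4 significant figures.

0.3347

⟨x⁴⟩ = ∫ x⁴·|ψ|² dx / ∫|ψ|² dx (integrals over the domain).
ψ is even, so ∫ over [−a, a] = 2∫₀ᵃ with ψ = 1 − x/a there: ∫₀ᵃ (1 − x/a)² dx = a/3, ∫₀ᵃ x²(1 − x/a)² dx = a³/30, ∫₀ᵃ x⁴(1 − x/a)² dx = a⁵/105.
State is unnormalized: ∫|ψ|² dx = 1.2333, and ∫ψ*·x⁴·ψ dx = 0.41276, so ⟨x⁴⟩ = 0.41276 / 1.2333.
⟨x⁴⟩ = 0.33467.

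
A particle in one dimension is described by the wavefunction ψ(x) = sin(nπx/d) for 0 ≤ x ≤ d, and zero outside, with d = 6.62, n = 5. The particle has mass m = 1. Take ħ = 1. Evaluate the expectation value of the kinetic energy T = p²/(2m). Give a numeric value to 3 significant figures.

2.82

T = −(ħ²/2m) d²/dx², so ⟨T⟩ = −(ħ²/2m) ∫ ψ*·ψ'' dx / ∫|ψ|² dx; with m = 1.
d/dx sin(nπx/d) = (nπ/d)·cos(nπx/d) and d²/dx² sin(nπx/d) = −(nπ/d)²·sin(nπx/d); on 0 ≤ x ≤ d, ∫sin²(nπx/d) dx = d/2 and ∫sin(nπx/d)·cos(nπx/d) dx = 0.
State is unnormalized: ∫|ψ|² dx = 3.3100, and ∫ψ*·(−ħ²/2m · ψ'') dx = 9.3180, so ⟨T⟩ = 9.3180 / 3.3100.
⟨T⟩ = 2.8151.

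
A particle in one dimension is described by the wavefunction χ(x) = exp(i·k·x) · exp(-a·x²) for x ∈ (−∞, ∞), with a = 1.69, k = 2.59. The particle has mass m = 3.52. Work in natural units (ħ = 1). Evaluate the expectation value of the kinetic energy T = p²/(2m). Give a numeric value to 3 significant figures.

T = −(ħ²/2m) d²/dx², so ⟨T⟩ = −(ħ²/2m) ∫ χ*·χ'' dx / ∫|χ|² dx; with m = 3.52.
Gaussian moments: ∫x^(2j)·e^(−2ax²) dx = (2j−1)!!/(4a)^j · √(π/(2a)), odd powers integrate to 0; here √(π/(2a)) = 0.96409. Derivatives: χ′ = (ik − 2ax)·χ, χ″ = ((ik − 2ax)² − 2a)·χ; the odd-in-x pieces drop out.
State is unnormalized: ∫|χ|² dx = 0.96409, and ∫χ*·(−ħ²/2m · χ'') dx = 1.1501, so ⟨T⟩ = 1.1501 / 0.96409.
⟨T⟩ = 1.1929.

1.19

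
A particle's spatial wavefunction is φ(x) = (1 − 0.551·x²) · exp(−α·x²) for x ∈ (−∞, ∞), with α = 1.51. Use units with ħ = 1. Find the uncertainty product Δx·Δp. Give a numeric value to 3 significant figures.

0.502

Δx = √(⟨x²⟩−⟨x⟩²), Δp = √(⟨p²⟩−⟨p⟩²).
Expand each integrand as polynomial × e^(−2αx²) and use ∫x^(2j)·e^(−2αx²) dx = (2j−1)!!/(4α)^j · √(π/(2α)), odd powers → 0; here √(π/(2α)) = 1.0199. Differentiate with the product rule, d/dx e^(−αx²) = −2αx·e^(−αx²).
Normalization: ∫|φ|² dx = 0.85931.
⟨x⟩ = 0.0000, ⟨x²⟩ = 0.11348 ⇒ Δx = 0.33687.
⟨p⟩ = 0.0000, ⟨p²⟩ = 2.2237 ⇒ Δp = 1.4912.
Δx·Δp = 0.50234.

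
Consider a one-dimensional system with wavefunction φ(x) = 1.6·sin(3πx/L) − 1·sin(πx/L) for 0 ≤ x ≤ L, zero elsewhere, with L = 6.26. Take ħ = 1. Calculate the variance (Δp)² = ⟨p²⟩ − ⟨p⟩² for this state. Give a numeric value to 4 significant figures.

Compute ⟨p⟩ and ⟨p²⟩ separately; (Δp)² = ⟨p²⟩ − ⟨p⟩².
d²/dx² sin(jπx/L) = −(jπ/L)²·sin(jπx/L); on 0 ≤ x ≤ L, ∫sin²(jπx/L) dx = L/2 and ∫sin(jπx/L)·sin(lπx/L) dx = 0 for j ≠ l, so only diagonal terms survive in ∫|φ|² and ∫φ·φ″; ∫φ·φ′ dx = [φ²/2] between the walls = 0.
Normalization: ∫|φ|² dx = 11.143.
⟨p⟩ = 0.0000 and ⟨p²⟩ = 1.7007.
(Δp)² = 1.7007 − (0.0000)² = 1.7007.

1.701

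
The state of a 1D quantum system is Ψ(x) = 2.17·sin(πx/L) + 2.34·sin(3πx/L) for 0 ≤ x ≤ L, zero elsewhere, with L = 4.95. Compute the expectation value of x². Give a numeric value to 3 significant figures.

⟨x²⟩ = ∫ x²·|Ψ|² dx / ∫|Ψ|² dx (integrals over the domain).
On 0 ≤ x ≤ L (j ≠ l): ∫sin²(jπx/L) dx = L/2, ∫sin(jπx/L)·sin(lπx/L) dx = 0; diagonal moments ∫x·sin²(jπx/L) dx = L²/4, ∫x²·sin²(jπx/L) dx = L³·(1/6 − 1/(4j²π²)); cross terms ∫x·sin(jπx/L)·sin(lπx/L) dx = 0 for j + l even and −4jlL²/(π²(j² − l²)²) for j + l odd, ∫x²·sin(jπx/L)·sin(lπx/L) dx = (−1)^(j+l)·4jlL³/(π²(j² − l²)²); higher powers the same way via product-to-sum and parts.
State is unnormalized: ∫|Ψ|² dx = 25.207, and ∫Ψ*·x²·Ψ dx = 212.94, so ⟨x²⟩ = 212.94 / 25.207.
⟨x²⟩ = 8.4478.

8.45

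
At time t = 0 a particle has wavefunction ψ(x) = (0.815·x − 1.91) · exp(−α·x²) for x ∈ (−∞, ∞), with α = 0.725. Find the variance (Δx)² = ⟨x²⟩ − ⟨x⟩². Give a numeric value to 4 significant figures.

Compute ⟨x⟩ and ⟨x²⟩ separately, then (Δx)² = ⟨x²⟩ − ⟨x⟩².
Expand each integrand as polynomial × e^(−2αx²) and use ∫x^(2j)·e^(−2αx²) dx = (2j−1)!!/(4α)^j · √(π/(2α)), odd powers → 0; here √(π/(2α)) = 1.4719.
Normalization: ∫|ψ|² dx = 5.7069.
⟨x⟩ = -0.27689 and ⟨x²⟩ = 0.38557.
(Δx)² = 0.38557 − (-0.27689)² = 0.30890.

0.3089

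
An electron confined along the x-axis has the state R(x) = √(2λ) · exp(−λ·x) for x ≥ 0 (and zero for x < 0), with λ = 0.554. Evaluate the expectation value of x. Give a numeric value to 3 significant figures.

⟨x⟩ = ∫ x·|R|² dx (integrals over the domain).
Every integrand reduces to terms xʲ·e^(−2λx) on [0, ∞); use ∫₀^∞ xʲ·e^(−2λx) dx = j!/(2λ)^(j+1).
⟨x⟩ = 0.90253.

0.903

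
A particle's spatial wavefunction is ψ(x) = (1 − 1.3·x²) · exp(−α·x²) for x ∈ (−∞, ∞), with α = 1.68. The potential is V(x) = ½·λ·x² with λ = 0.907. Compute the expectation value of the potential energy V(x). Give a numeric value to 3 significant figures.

⟨V⟩ = ∫ V(x)·|ψ|² dx / ∫|ψ|² dx.
Expand each integrand as polynomial × e^(−2αx²) and use ∫x^(2j)·e^(−2αx²) dx = (2j−1)!!/(4α)^j · √(π/(2α)), odd powers → 0; here √(π/(2α)) = 0.96695.
State is unnormalized: ∫|ψ|² dx = 0.70140, and ∫ψ*·V(x)·ψ dx = 0.026144, so ⟨V⟩ = 0.026144 / 0.70140.
⟨V⟩ = 0.037274.

0.0373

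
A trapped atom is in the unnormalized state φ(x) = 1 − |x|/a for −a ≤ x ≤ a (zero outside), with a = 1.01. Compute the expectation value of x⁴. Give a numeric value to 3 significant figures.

⟨x⁴⟩ = ∫ x⁴·|φ|² dx / ∫|φ|² dx (integrals over the domain).
φ is even, so ∫ over [−a, a] = 2∫₀ᵃ with φ = 1 − x/a there: ∫₀ᵃ (1 − x/a)² dx = a/3, ∫₀ᵃ x²(1 − x/a)² dx = a³/30, ∫₀ᵃ x⁴(1 − x/a)² dx = a⁵/105.
State is unnormalized: ∫|φ|² dx = 0.67333, and ∫φ*·x⁴·φ dx = 0.020019, so ⟨x⁴⟩ = 0.020019 / 0.67333.
⟨x⁴⟩ = 0.029732.

0.0297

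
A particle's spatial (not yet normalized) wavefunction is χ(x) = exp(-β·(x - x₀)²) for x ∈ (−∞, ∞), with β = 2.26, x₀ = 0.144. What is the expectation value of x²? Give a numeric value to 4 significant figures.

0.1314

⟨x²⟩ = ∫ x²·|χ|² dx / ∫|χ|² dx (integrals over the domain).
Gaussian moments (u = x − x₀): ∫u^(2j)·e^(−2βu²) du = (2j−1)!!/(4β)^j · √(π/(2β)), odd powers integrate to 0; here √(π/(2β)) = 0.83369.
State is unnormalized: ∫|χ|² dx = 0.83369, and ∫χ*·x²·χ dx = 0.10951, so ⟨x²⟩ = 0.10951 / 0.83369.
⟨x²⟩ = 0.13136.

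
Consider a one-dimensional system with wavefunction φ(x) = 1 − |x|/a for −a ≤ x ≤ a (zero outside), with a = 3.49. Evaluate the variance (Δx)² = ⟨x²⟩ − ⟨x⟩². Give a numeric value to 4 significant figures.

Compute ⟨x⟩ and ⟨x²⟩ separately, then (Δx)² = ⟨x²⟩ − ⟨x⟩².
φ is even, so ∫ over [−a, a] = 2∫₀ᵃ with φ = 1 − x/a there: ∫₀ᵃ (1 − x/a)² dx = a/3, ∫₀ᵃ x²(1 − x/a)² dx = a³/30, ∫₀ᵃ x⁴(1 − x/a)² dx = a⁵/105.
Normalization: ∫|φ|² dx = 2.3267.
⟨x⟩ = 0.0000 and ⟨x²⟩ = 1.2180.
(Δx)² = 1.2180 − (0.0000)² = 1.2180.

1.218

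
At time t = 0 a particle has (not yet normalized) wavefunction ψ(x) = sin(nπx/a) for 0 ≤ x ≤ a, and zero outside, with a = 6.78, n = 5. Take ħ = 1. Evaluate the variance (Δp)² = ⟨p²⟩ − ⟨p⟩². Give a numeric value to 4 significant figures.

Compute ⟨p⟩ and ⟨p²⟩ separately; (Δp)² = ⟨p²⟩ − ⟨p⟩².
d/dx sin(nπx/a) = (nπ/a)·cos(nπx/a) and d²/dx² sin(nπx/a) = −(nπ/a)²·sin(nπx/a); on 0 ≤ x ≤ a, ∫sin²(nπx/a) dx = a/2 and ∫sin(nπx/a)·cos(nπx/a) dx = 0.
Normalization: ∫|ψ|² dx = 3.3900.
⟨p⟩ = 0.0000 and ⟨p²⟩ = 5.3676.
(Δp)² = 5.3676 − (0.0000)² = 5.3676.

5.368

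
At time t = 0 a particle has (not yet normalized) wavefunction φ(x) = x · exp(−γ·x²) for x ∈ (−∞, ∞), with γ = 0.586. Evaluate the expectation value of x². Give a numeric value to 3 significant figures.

1.28

⟨x²⟩ = ∫ x²·|φ|² dx / ∫|φ|² dx (integrals over the domain).
Expand each integrand as polynomial × e^(−2γx²) and use ∫x^(2j)·e^(−2γx²) dx = (2j−1)!!/(4γ)^j · √(π/(2γ)), odd powers → 0; here √(π/(2γ)) = 1.6372.
State is unnormalized: ∫|φ|² dx = 0.69848, and ∫φ*·x²·φ dx = 0.89396, so ⟨x²⟩ = 0.89396 / 0.69848.
⟨x²⟩ = 1.2799.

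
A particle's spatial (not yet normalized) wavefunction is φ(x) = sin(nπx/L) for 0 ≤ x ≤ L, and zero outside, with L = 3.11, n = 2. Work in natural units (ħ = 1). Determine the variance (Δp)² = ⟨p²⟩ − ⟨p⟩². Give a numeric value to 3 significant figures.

4.08

Compute ⟨p⟩ and ⟨p²⟩ separately; (Δp)² = ⟨p²⟩ − ⟨p⟩².
d/dx sin(nπx/L) = (nπ/L)·cos(nπx/L) and d²/dx² sin(nπx/L) = −(nπ/L)²·sin(nπx/L); on 0 ≤ x ≤ L, ∫sin²(nπx/L) dx = L/2 and ∫sin(nπx/L)·cos(nπx/L) dx = 0.
Normalization: ∫|φ|² dx = 1.5550.
⟨p⟩ = 0.0000 and ⟨p²⟩ = 4.0817.
(Δp)² = 4.0817 − (0.0000)² = 4.0817.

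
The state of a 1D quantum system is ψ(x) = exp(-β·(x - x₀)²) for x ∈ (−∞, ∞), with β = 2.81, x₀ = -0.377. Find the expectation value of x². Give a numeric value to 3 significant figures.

0.231

⟨x²⟩ = ∫ x²·|ψ|² dx / ∫|ψ|² dx (integrals over the domain).
Gaussian moments (u = x − x₀): ∫u^(2j)·e^(−2βu²) du = (2j−1)!!/(4β)^j · √(π/(2β)), odd powers integrate to 0; here √(π/(2β)) = 0.74766.
State is unnormalized: ∫|ψ|² dx = 0.74766, and ∫ψ*·x²·ψ dx = 0.17278, so ⟨x²⟩ = 0.17278 / 0.74766.
⟨x²⟩ = 0.23110.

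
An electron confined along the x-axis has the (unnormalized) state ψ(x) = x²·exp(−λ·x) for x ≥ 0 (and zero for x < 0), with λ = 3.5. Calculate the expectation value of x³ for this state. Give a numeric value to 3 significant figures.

0.612

⟨x³⟩ = ∫ x³·|ψ|² dx / ∫|ψ|² dx (integrals over the domain).
Every integrand reduces to terms xʲ·e^(−2λx) on [0, ∞); use ∫₀^∞ xʲ·e^(−2λx) dx = j!/(2λ)^(j+1).
State is unnormalized: ∫|ψ|² dx = 0.0014280, and ∫ψ*·x³·ψ dx = 0.00087427, so ⟨x³⟩ = 0.00087427 / 0.0014280.
⟨x³⟩ = 0.61224.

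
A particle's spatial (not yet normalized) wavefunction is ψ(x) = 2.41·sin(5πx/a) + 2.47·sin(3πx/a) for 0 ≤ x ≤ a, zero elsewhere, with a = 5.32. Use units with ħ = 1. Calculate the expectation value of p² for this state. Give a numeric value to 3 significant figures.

5.86

p² ψ = −ħ² d²ψ/dx²; ⟨p²⟩ = −ħ² ∫ ψ*·ψ'' dx / ∫|ψ|² dx.
d²/dx² sin(jπx/a) = −(jπ/a)²·sin(jπx/a); on 0 ≤ x ≤ a, ∫sin²(jπx/a) dx = a/2 and ∫sin(jπx/a)·sin(lπx/a) dx = 0 for j ≠ l, so only diagonal terms survive in ∫|ψ|² and ∫ψ·ψ″; ∫ψ·ψ′ dx = [ψ²/2] between the walls = 0.
State is unnormalized: ∫|ψ|² dx = 31.678, and ∫ψ*·(−ħ² ψ'') dx = 185.62, so ⟨p²⟩ = 185.62 / 31.678.
⟨p²⟩ = 5.8596.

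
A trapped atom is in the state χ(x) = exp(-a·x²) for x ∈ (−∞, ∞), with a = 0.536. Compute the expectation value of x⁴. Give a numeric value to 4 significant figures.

⟨x⁴⟩ = ∫ x⁴·|χ|² dx / ∫|χ|² dx (integrals over the domain).
Gaussian moments: ∫x^(2j)·e^(−2ax²) dx = (2j−1)!!/(4a)^j · √(π/(2a)), odd powers integrate to 0; here √(π/(2a)) = 1.7119.
State is unnormalized: ∫|χ|² dx = 1.7119, and ∫χ*·x⁴·χ dx = 1.1172, so ⟨x⁴⟩ = 1.1172 / 1.7119.
⟨x⁴⟩ = 0.65264.

0.6526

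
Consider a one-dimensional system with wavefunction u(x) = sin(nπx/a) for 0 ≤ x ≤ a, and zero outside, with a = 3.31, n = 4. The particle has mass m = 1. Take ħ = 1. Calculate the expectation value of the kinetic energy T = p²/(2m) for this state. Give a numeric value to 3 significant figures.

T = −(ħ²/2m) d²/dx², so ⟨T⟩ = −(ħ²/2m) ∫ u*·u'' dx / ∫|u|² dx; with m = 1.
d/dx sin(nπx/a) = (nπ/a)·cos(nπx/a) and d²/dx² sin(nπx/a) = −(nπ/a)²·sin(nπx/a); on 0 ≤ x ≤ a, ∫sin²(nπx/a) dx = a/2 and ∫sin(nπx/a)·cos(nπx/a) dx = 0.
State is unnormalized: ∫|u|² dx = 1.6550, and ∫u*·(−ħ²/2m · u'') dx = 11.927, so ⟨T⟩ = 11.927 / 1.6550.
⟨T⟩ = 7.2067.

7.21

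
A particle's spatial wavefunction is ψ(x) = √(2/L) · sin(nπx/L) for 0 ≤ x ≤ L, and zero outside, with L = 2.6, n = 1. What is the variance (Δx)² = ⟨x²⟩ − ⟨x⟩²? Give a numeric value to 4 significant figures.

0.2209

Compute ⟨x⟩ and ⟨x²⟩ separately, then (Δx)² = ⟨x²⟩ − ⟨x⟩².
With sin²θ = (1 − cos2θ)/2 on 0 ≤ x ≤ L: ∫sin²(nπx/L) dx = L/2, ∫x·sin²(nπx/L) dx = L²/4, ∫x²·sin²(nπx/L) dx = L³·(1/6 − 1/(4n²π²)); higher powers xᵏ the same way, integrating xᵏ·cos(2nπx/L) by parts.
⟨x⟩ = 1.3000 and ⟨x²⟩ = 1.9109.
(Δx)² = 1.9109 − (1.3000)² = 0.22087.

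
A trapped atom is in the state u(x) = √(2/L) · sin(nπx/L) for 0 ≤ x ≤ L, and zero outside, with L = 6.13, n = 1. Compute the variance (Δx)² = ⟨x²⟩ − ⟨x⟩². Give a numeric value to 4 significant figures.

Compute ⟨x⟩ and ⟨x²⟩ separately, then (Δx)² = ⟨x²⟩ − ⟨x⟩².
With sin²θ = (1 − cos2θ)/2 on 0 ≤ x ≤ L: ∫sin²(nπx/L) dx = L/2, ∫x·sin²(nπx/L) dx = L²/4, ∫x²·sin²(nπx/L) dx = L³·(1/6 − 1/(4n²π²)); higher powers xᵏ the same way, integrating xᵏ·cos(2nπx/L) by parts.
⟨x⟩ = 3.0650 and ⟨x²⟩ = 10.622.
(Δx)² = 10.622 − (3.0650)² = 1.2277.

1.228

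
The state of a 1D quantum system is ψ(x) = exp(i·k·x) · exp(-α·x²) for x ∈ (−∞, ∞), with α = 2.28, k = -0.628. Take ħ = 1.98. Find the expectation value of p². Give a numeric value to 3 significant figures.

p² ψ = −ħ² d²ψ/dx²; ⟨p²⟩ = −ħ² ∫ ψ*·ψ'' dx / ∫|ψ|² dx.
Gaussian moments: ∫x^(2j)·e^(−2αx²) dx = (2j−1)!!/(4α)^j · √(π/(2α)), odd powers integrate to 0; here √(π/(2α)) = 0.83003. Derivatives: ψ′ = (ik − 2αx)·ψ, ψ″ = ((ik − 2αx)² − 2α)·ψ; the odd-in-x pieces drop out.
State is unnormalized: ∫|ψ|² dx = 0.83003, and ∫ψ*·(−ħ² ψ'') dx = 8.7026, so ⟨p²⟩ = 8.7026 / 0.83003.
⟨p²⟩ = 10.485.

10.5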